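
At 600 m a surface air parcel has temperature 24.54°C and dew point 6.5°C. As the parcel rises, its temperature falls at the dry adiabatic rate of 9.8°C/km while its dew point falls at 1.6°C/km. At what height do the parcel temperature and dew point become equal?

T and T_d converge at 9.8 − 1.6 = 8.2°C per km
Height above start = (24.54 − 6.5) / 8.2 = 2.2 km
LCL altitude = 600 m + 2200 m = 2800 m

2800 m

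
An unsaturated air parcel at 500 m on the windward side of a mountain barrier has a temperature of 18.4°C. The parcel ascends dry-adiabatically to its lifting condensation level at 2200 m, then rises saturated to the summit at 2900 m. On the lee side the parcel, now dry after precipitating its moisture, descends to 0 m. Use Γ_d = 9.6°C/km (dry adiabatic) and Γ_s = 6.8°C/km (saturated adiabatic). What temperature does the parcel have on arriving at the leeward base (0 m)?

500 → 2200 m (dry, 9.6°C/km): ΔT = -9.6 × 1.7 = -16.32°C → T = 2.08°C
2200 → 2900 m (saturated, 6.8°C/km): ΔT = -6.8 × 0.7 = -4.76°C → T = -2.68°C
2900 → 0 m (dry descent, 9.6°C/km): ΔT = +9.6 × 2.9 = +27.84°C → T = 25.16°C

25.16°C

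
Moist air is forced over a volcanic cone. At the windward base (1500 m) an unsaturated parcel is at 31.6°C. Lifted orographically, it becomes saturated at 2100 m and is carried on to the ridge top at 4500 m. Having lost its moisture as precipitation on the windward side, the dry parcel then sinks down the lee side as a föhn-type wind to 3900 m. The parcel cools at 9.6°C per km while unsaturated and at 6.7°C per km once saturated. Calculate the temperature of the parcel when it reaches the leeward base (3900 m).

From 1500 m to 2100 m (dry): cools by 9.6 × 0.6 = 5.76°C, giving 25.84°C.
From 2100 m to 4500 m (saturated): cools by 6.7 × 2.4 = 16.08°C, giving 9.76°C.
From 4500 m to 3900 m (dry descent): warms by 9.6 × 0.6 = 5.76°C, giving 15.52°C.

15.52°C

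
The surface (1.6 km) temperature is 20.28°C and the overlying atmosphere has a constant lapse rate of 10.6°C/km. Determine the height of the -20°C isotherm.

Height above start = (20.28 − (-20)) / 10.6 = 3.8 km
Altitude = 1600 m + 3800 m = 5400 m

5.4 km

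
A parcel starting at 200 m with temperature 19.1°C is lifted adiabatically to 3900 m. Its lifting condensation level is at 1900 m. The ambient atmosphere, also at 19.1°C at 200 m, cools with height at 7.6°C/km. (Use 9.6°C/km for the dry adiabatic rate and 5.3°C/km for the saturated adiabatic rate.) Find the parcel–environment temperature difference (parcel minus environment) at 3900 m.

Parcel:
  Dry to 1900 m: -9.6 × 1.7 km = -16.32°C, so T = 2.78°C.
  Saturated to 3900 m: -5.3 × 2 km = -10.6°C, so T = -7.82°C.
Environment:
  Environment to 3900 m: -7.6 × 3.7 km = -28.12°C, so T = -9.02°C.
T_parcel − T_env = -7.82 − (-9.02) = +1.2°C

+1.2°C (parcel warmer than environment)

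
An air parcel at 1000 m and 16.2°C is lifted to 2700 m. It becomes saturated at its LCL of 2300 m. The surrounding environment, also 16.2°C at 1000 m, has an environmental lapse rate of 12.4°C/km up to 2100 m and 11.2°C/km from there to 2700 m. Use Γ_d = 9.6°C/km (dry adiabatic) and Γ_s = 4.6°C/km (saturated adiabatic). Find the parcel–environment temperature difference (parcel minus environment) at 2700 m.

Parcel:
  From 1000 m to 2300 m (dry): cools by 9.6 × 1.3 = 12.48°C, giving 3.72°C.
  From 2300 m to 2700 m (saturated): cools by 4.6 × 0.4 = 1.84°C, giving 1.88°C.
Environment:
  From 1000 m to 2100 m (environment, lower layer): cools by 12.4 × 1.1 = 13.64°C, giving 2.56°C.
  From 2100 m to 2700 m (environment, upper layer): cools by 11.2 × 0.6 = 6.72°C, giving -4.16°C.
T_parcel − T_env = 1.88 − (-4.16) = +6.04°C

+6.04°C (parcel warmer than environment)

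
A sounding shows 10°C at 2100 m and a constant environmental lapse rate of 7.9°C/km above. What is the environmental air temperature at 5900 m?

-20.02°C

Environmental to 5900 m: -7.9 × 3.8 km = -30.02°C, so T = -20.02°C.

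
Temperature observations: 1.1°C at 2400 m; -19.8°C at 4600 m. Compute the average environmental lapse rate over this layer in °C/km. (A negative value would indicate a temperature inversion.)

Γ = −ΔT/Δz = (1.1 − (-19.8)) / (4600 − 2400) m
  = 20.9°C / 2.2 km = 9.5°C/km

9.5°C/km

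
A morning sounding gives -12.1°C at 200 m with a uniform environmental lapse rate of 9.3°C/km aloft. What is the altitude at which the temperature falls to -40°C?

3200 m

Height above start = (-12.1 − (-40)) / 9.3 = 3 km
Altitude = 200 m + 3000 m = 3200 m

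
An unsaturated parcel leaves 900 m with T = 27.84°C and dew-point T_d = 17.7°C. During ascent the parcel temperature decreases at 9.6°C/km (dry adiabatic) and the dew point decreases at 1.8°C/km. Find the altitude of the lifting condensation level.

2200 m

T and T_d converge at 9.6 − 1.8 = 7.8°C per km
Height above start = (27.84 − 17.7) / 7.8 = 1.3 km
LCL altitude = 900 m + 1300 m = 2200 m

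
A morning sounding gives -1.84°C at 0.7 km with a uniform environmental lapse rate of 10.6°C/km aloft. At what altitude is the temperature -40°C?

4.3 km

Height above start = (-1.84 − (-40)) / 10.6 = 3.6 km
Altitude = 700 m + 3600 m = 4300 m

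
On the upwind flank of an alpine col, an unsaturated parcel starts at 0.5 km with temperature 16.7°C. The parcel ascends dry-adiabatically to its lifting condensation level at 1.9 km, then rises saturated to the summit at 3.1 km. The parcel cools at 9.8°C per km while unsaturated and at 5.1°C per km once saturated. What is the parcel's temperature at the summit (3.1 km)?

Dry to 1900 m: -9.8 × 1.4 km = -13.72°C, so T = 2.98°C.
Saturated to 3100 m: -5.1 × 1.2 km = -6.12°C, so T = -3.14°C.

-3.14°C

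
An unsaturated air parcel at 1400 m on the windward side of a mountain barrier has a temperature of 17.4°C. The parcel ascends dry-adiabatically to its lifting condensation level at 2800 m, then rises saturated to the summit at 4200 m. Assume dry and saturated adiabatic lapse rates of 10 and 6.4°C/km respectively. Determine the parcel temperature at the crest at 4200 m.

-5.56°C

1400–2800 m, dry: Δz = 1.4 km ⇒ ΔT = -14°C; T = 3.4°C
2800–4200 m, saturated: Δz = 1.4 km ⇒ ΔT = -8.96°C; T = -5.56°C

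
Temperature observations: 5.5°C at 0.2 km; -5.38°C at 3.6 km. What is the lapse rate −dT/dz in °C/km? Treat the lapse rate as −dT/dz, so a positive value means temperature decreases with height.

3.2°C/km

Γ = −ΔT/Δz = (5.5 − (-5.38)) / (3600 − 200) m
  = 10.88°C / 3.4 km = 3.2°C/km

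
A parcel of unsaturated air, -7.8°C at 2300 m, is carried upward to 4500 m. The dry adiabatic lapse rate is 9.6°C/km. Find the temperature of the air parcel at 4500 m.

-28.92°C

2300 → 4500 m (dry adiabatic, 9.6°C/km): ΔT = -9.6 × 2.2 = -21.12°C → T = -28.92°C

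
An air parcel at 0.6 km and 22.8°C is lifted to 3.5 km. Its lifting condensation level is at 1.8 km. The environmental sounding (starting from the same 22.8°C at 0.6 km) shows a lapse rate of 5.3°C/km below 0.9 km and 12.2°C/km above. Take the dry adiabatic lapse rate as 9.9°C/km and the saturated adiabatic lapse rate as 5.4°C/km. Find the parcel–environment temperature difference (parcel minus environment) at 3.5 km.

Parcel:
  Dry to 1800 m: -9.9 × 1.2 km = -11.88°C, so T = 10.92°C.
  Saturated to 3500 m: -5.4 × 1.7 km = -9.18°C, so T = 1.74°C.
Environment:
  Environment, lower layer to 900 m: -5.3 × 0.3 km = -1.59°C, so T = 21.21°C.
  Environment, upper layer to 3500 m: -12.2 × 2.6 km = -31.72°C, so T = -10.51°C.
T_parcel − T_env = 1.74 − (-10.51) = +12.25°C

+12.25°C (parcel warmer than environment)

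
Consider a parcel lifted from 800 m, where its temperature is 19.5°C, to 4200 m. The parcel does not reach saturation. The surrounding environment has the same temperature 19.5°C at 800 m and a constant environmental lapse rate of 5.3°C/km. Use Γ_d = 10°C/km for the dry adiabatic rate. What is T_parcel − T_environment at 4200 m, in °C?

-15.98°C (parcel cooler than environment)

Parcel:
  800 → 4200 m (dry, 10°C/km): ΔT = -10 × 3.4 = -34°C → T = -14.5°C
Environment:
  800 → 4200 m (environment, 5.3°C/km): ΔT = -5.3 × 3.4 = -18.02°C → T = 1.48°C
T_parcel − T_env = -14.5 − 1.48 = -15.98°C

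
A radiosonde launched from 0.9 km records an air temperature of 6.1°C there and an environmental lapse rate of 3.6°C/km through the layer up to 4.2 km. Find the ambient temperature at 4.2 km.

-5.78°C

From 900 m to 4200 m (environmental): cools by 3.6 × 3.3 = 11.88°C, giving -5.78°C.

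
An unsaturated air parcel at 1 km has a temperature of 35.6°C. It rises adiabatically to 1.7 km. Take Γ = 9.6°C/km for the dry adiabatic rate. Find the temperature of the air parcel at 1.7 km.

28.88°C

Dry adiabatic to 1700 m: -9.6 × 0.7 km = -6.72°C, so T = 28.88°C.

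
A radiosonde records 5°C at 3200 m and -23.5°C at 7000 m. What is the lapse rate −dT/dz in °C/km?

Γ = −ΔT/Δz = (5 − (-23.5)) / (7000 − 3200) m
  = 28.5°C / 3.8 km = 7.5°C/km

7.5°C/km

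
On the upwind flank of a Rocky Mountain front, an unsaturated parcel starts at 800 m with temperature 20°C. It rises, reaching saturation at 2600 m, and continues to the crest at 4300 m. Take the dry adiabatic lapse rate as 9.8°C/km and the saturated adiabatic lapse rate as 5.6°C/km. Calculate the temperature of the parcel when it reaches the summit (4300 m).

-7.16°C

From 800 m to 2600 m (dry): cools by 9.8 × 1.8 = 17.64°C, giving 2.36°C.
From 2600 m to 4300 m (saturated): cools by 5.6 × 1.7 = 9.52°C, giving -7.16°C.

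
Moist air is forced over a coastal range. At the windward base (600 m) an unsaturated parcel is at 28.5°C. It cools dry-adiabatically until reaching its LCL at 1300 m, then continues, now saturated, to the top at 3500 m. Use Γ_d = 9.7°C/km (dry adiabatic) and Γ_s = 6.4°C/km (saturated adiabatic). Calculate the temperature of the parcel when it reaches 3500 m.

7.63°C

600 → 1300 m (dry, 9.7°C/km): ΔT = -9.7 × 0.7 = -6.79°C → T = 21.71°C
1300 → 3500 m (saturated, 6.4°C/km): ΔT = -6.4 × 2.2 = -14.08°C → T = 7.63°C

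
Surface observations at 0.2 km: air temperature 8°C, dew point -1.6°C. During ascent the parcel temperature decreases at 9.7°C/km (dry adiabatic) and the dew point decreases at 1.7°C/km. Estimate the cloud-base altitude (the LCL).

T and T_d converge at 9.7 − 1.7 = 8°C per km
Height above start = (8 − (-1.6)) / 8 = 1.2 km
LCL altitude = 200 m + 1200 m = 1400 m

1.4 km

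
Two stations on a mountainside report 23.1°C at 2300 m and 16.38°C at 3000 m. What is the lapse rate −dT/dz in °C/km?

9.6°C/km

Γ = −ΔT/Δz = (23.1 − 16.38) / (3000 − 2300) m
  = 6.72°C / 0.7 km = 9.6°C/km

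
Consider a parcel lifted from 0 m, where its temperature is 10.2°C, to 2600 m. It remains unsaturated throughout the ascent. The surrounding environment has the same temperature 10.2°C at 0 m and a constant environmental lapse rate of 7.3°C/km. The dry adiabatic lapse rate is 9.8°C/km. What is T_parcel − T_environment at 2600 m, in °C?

Parcel:
  0–2600 m, dry: Δz = 2.6 km ⇒ ΔT = -25.48°C; T = -15.28°C
Environment:
  0–2600 m, environment: Δz = 2.6 km ⇒ ΔT = -18.98°C; T = -8.78°C
T_parcel − T_env = -15.28 − (-8.78) = -6.5°C

-6.5°C (parcel cooler than environment)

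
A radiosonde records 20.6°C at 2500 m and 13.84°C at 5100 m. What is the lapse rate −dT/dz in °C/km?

2.6°C/km

Γ = −ΔT/Δz = (20.6 − 13.84) / (5100 − 2500) m
  = 6.76°C / 2.6 km = 2.6°C/km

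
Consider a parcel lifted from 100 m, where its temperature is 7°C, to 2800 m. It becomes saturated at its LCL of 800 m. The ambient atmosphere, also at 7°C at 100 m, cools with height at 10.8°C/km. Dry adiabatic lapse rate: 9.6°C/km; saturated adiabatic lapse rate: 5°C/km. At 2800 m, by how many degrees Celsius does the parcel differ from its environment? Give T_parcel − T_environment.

+12.44°C (parcel warmer than environment)

Parcel:
  From 100 m to 800 m (dry): cools by 9.6 × 0.7 = 6.72°C, giving 0.28°C.
  From 800 m to 2800 m (saturated): cools by 5 × 2 = 10°C, giving -9.72°C.
Environment:
  From 100 m to 2800 m (environment): cools by 10.8 × 2.7 = 29.16°C, giving -22.16°C.
T_parcel − T_env = -9.72 − (-22.16) = +12.44°C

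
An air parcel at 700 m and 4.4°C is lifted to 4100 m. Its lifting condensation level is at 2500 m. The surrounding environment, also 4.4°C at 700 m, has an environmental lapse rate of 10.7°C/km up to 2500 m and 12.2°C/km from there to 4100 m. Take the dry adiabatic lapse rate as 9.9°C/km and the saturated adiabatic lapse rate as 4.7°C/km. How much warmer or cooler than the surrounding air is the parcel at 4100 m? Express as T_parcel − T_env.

+13.44°C (parcel warmer than environment)

Parcel:
  700 → 2500 m (dry, 9.9°C/km): ΔT = -9.9 × 1.8 = -17.82°C → T = -13.42°C
  2500 → 4100 m (saturated, 4.7°C/km): ΔT = -4.7 × 1.6 = -7.52°C → T = -20.94°C
Environment:
  700 → 2500 m (environment, lower layer, 10.7°C/km): ΔT = -10.7 × 1.8 = -19.26°C → T = -14.86°C
  2500 → 4100 m (environment, upper layer, 12.2°C/km): ΔT = -12.2 × 1.6 = -19.52°C → T = -34.38°C
T_parcel − T_env = -20.94 − (-34.38) = +13.44°C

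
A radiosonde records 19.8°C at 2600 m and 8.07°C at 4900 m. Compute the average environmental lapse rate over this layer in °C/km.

5.1°C/km

Γ = −ΔT/Δz = (19.8 − 8.07) / (4900 − 2600) m
  = 11.73°C / 2.3 km = 5.1°C/km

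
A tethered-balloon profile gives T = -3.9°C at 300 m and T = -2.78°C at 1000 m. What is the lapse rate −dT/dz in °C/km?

-1.6°C/km

Γ = −ΔT/Δz = (-3.9 − (-2.78)) / (1000 − 300) m
  = -1.12°C / 0.7 km = -1.6°C/km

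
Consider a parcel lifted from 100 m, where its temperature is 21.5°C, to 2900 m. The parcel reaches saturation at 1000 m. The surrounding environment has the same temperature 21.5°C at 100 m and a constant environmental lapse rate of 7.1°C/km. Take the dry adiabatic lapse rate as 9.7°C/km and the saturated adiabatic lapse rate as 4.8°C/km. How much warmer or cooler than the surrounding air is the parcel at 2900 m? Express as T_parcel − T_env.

Parcel:
  100 → 1000 m (dry, 9.7°C/km): ΔT = -9.7 × 0.9 = -8.73°C → T = 12.77°C
  1000 → 2900 m (saturated, 4.8°C/km): ΔT = -4.8 × 1.9 = -9.12°C → T = 3.65°C
Environment:
  100 → 2900 m (environment, 7.1°C/km): ΔT = -7.1 × 2.8 = -19.88°C → T = 1.62°C
T_parcel − T_env = 3.65 − 1.62 = +2.03°C

+2.03°C (parcel warmer than environment)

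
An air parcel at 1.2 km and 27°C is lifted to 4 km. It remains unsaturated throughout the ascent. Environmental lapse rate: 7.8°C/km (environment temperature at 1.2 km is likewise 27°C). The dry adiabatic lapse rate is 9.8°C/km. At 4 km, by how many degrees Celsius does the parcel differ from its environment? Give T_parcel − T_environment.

Parcel:
  1200–4000 m, dry: Δz = 2.8 km ⇒ ΔT = -27.44°C; T = -0.44°C
Environment:
  1200–4000 m, environment: Δz = 2.8 km ⇒ ΔT = -21.84°C; T = 5.16°C
T_parcel − T_env = -0.44 − 5.16 = -5.6°C

-5.6°C (parcel cooler than environment)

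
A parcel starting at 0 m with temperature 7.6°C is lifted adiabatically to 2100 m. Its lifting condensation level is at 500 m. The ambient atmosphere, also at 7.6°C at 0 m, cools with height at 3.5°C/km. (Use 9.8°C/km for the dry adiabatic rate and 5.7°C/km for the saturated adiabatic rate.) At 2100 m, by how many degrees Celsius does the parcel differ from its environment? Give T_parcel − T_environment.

-6.67°C (parcel cooler than environment)

Parcel:
  From 0 m to 500 m (dry): cools by 9.8 × 0.5 = 4.9°C, giving 2.7°C.
  From 500 m to 2100 m (saturated): cools by 5.7 × 1.6 = 9.12°C, giving -6.42°C.
Environment:
  From 0 m to 2100 m (environment): cools by 3.5 × 2.1 = 7.35°C, giving 0.25°C.
T_parcel − T_env = -6.42 − 0.25 = -6.67°C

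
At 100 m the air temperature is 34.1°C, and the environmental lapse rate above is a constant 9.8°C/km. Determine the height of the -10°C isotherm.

4600 m

Height above start = (34.1 − (-10)) / 9.8 = 4.5 km
Altitude = 100 m + 4500 m = 4600 m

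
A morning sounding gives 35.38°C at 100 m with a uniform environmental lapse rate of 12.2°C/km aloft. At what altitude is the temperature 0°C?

3000 m

Height above start = (35.38 − 0) / 12.2 = 2.9 km
Altitude = 100 m + 2900 m = 3000 m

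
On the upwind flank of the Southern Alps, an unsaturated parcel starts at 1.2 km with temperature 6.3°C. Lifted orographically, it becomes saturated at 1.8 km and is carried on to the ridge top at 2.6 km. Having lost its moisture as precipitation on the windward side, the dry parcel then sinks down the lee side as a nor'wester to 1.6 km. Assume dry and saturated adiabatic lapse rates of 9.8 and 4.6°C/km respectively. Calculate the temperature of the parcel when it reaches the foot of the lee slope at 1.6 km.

1200 → 1800 m (dry, 9.8°C/km): ΔT = -9.8 × 0.6 = -5.88°C → T = 0.42°C
1800 → 2600 m (saturated, 4.6°C/km): ΔT = -4.6 × 0.8 = -3.68°C → T = -3.26°C
2600 → 1600 m (dry descent, 9.8°C/km): ΔT = +9.8 × 1 = +9.8°C → T = 6.54°C

6.54°C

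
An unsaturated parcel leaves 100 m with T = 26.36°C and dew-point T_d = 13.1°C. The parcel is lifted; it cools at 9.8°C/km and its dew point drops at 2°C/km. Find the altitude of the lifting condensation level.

T and T_d converge at 9.8 − 2 = 7.8°C per km
Height above start = (26.36 − 13.1) / 7.8 = 1.7 km
LCL altitude = 100 m + 1700 m = 1800 m

1800 m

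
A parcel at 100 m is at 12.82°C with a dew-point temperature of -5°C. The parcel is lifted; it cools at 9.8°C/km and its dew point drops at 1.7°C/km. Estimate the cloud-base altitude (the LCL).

2300 m

T and T_d converge at 9.8 − 1.7 = 8.1°C per km
Height above start = (12.82 − (-5)) / 8.1 = 2.2 km
LCL altitude = 100 m + 2200 m = 2300 m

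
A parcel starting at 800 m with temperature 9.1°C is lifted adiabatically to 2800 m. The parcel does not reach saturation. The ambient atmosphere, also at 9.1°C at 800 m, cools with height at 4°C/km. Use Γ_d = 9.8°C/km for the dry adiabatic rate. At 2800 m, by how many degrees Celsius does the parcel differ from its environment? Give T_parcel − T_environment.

Parcel:
  Dry to 2800 m: -9.8 × 2 km = -19.6°C, so T = -10.5°C.
Environment:
  Environment to 2800 m: -4 × 2 km = -8°C, so T = 1.1°C.
T_parcel − T_env = -10.5 − 1.1 = -11.6°C

-11.6°C (parcel cooler than environment)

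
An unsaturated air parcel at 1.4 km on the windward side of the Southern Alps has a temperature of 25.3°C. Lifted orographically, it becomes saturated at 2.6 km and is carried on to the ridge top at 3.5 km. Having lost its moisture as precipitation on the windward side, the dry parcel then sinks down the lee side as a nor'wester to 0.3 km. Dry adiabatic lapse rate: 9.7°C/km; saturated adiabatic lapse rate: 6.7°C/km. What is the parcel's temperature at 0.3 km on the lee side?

38.67°C

From 1400 m to 2600 m (dry): cools by 9.7 × 1.2 = 11.64°C, giving 13.66°C.
From 2600 m to 3500 m (saturated): cools by 6.7 × 0.9 = 6.03°C, giving 7.63°C.
From 3500 m to 300 m (dry descent): warms by 9.7 × 3.2 = 31.04°C, giving 38.67°C.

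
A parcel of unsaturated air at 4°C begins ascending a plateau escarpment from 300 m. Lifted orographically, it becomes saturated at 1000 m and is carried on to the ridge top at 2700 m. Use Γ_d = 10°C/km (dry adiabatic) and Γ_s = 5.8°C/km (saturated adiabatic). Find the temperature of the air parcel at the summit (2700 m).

300 → 1000 m (dry, 10°C/km): ΔT = -10 × 0.7 = -7°C → T = -3°C
1000 → 2700 m (saturated, 5.8°C/km): ΔT = -5.8 × 1.7 = -9.86°C → T = -12.86°C

-12.86°C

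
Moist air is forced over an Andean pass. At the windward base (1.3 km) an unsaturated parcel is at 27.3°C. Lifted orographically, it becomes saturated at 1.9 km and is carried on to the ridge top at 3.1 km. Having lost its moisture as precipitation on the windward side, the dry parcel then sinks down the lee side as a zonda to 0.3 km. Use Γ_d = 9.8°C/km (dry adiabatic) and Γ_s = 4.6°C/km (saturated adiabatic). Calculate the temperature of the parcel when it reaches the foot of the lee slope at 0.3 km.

1300 → 1900 m (dry, 9.8°C/km): ΔT = -9.8 × 0.6 = -5.88°C → T = 21.42°C
1900 → 3100 m (saturated, 4.6°C/km): ΔT = -4.6 × 1.2 = -5.52°C → T = 15.9°C
3100 → 300 m (dry descent, 9.8°C/km): ΔT = +9.8 × 2.8 = +27.44°C → T = 43.34°C

43.34°C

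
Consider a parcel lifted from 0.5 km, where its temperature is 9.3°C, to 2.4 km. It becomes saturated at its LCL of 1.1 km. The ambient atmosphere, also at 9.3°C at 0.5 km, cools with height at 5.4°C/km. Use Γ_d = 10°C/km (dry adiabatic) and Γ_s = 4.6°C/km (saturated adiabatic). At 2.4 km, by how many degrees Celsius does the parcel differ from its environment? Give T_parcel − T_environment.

-1.72°C (parcel cooler than environment)

Parcel:
  From 500 m to 1100 m (dry): cools by 10 × 0.6 = 6°C, giving 3.3°C.
  From 1100 m to 2400 m (saturated): cools by 4.6 × 1.3 = 5.98°C, giving -2.68°C.
Environment:
  From 500 m to 2400 m (environment): cools by 5.4 × 1.9 = 10.26°C, giving -0.96°C.
T_parcel − T_env = -2.68 − (-0.96) = -1.72°C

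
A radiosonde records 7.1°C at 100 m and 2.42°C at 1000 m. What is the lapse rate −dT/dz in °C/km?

Γ = −ΔT/Δz = (7.1 − 2.42) / (1000 − 100) m
  = 4.68°C / 0.9 km = 5.2°C/km

5.2°C/km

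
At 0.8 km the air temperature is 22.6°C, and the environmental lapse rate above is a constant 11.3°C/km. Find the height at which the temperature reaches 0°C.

2.8 km

Height above start = (22.6 − 0) / 11.3 = 2 km
Altitude = 800 m + 2000 m = 2800 m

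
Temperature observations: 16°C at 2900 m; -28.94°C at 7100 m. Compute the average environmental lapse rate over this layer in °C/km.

Γ = −ΔT/Δz = (16 − (-28.94)) / (7100 − 2900) m
  = 44.94°C / 4.2 km = 10.7°C/km

10.7°C/km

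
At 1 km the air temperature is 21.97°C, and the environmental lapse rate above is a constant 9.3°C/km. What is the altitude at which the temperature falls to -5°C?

Height above start = (21.97 − (-5)) / 9.3 = 2.9 km
Altitude = 1000 m + 2900 m = 3900 m

3.9 km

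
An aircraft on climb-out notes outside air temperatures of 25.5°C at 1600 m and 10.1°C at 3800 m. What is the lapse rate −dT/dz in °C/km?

7°C/km

Γ = −ΔT/Δz = (25.5 − 10.1) / (3800 − 1600) m
  = 15.4°C / 2.2 km = 7°C/km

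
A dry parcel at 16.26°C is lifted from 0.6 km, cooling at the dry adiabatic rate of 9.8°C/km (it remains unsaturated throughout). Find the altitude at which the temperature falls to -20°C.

Height above start = (16.26 − (-20)) / 9.8 = 3.7 km
Altitude = 600 m + 3700 m = 4300 m

4.3 km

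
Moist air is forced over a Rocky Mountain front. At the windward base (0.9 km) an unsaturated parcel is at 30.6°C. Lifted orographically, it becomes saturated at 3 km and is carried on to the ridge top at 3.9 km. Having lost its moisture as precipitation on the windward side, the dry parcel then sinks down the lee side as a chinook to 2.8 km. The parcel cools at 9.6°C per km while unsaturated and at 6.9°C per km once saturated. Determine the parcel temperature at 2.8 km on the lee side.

14.79°C

900–3000 m, dry: Δz = 2.1 km ⇒ ΔT = -20.16°C; T = 10.44°C
3000–3900 m, saturated: Δz = 0.9 km ⇒ ΔT = -6.21°C; T = 4.23°C
3900–2800 m, dry descent: Δz = 1.1 km ⇒ ΔT = +10.56°C; T = 14.79°C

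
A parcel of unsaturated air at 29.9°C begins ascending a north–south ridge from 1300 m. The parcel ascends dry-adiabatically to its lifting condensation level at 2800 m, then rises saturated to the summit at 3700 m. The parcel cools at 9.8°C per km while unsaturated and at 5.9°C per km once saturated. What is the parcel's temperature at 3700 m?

1300 → 2800 m (dry, 9.8°C/km): ΔT = -9.8 × 1.5 = -14.7°C → T = 15.2°C
2800 → 3700 m (saturated, 5.9°C/km): ΔT = -5.9 × 0.9 = -5.31°C → T = 9.89°C

9.89°C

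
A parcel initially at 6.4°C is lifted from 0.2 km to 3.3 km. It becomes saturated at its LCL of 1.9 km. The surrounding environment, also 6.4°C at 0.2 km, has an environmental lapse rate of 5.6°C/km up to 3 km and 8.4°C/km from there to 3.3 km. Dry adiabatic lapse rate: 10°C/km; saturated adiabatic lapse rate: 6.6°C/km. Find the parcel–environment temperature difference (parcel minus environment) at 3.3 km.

-8.04°C (parcel cooler than environment)

Parcel:
  200–1900 m, dry: Δz = 1.7 km ⇒ ΔT = -17°C; T = -10.6°C
  1900–3300 m, saturated: Δz = 1.4 km ⇒ ΔT = -9.24°C; T = -19.84°C
Environment:
  200–3000 m, environment, lower layer: Δz = 2.8 km ⇒ ΔT = -15.68°C; T = -9.28°C
  3000–3300 m, environment, upper layer: Δz = 0.3 km ⇒ ΔT = -2.52°C; T = -11.8°C
T_parcel − T_env = -19.84 − (-11.8) = -8.04°C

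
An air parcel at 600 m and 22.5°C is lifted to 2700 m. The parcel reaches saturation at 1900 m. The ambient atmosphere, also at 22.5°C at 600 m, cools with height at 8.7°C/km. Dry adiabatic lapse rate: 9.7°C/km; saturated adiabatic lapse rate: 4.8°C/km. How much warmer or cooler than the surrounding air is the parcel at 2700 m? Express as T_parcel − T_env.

Parcel:
  Dry to 1900 m: -9.7 × 1.3 km = -12.61°C, so T = 9.89°C.
  Saturated to 2700 m: -4.8 × 0.8 km = -3.84°C, so T = 6.05°C.
Environment:
  Environment to 2700 m: -8.7 × 2.1 km = -18.27°C, so T = 4.23°C.
T_parcel − T_env = 6.05 − 4.23 = +1.82°C

+1.82°C (parcel warmer than environment)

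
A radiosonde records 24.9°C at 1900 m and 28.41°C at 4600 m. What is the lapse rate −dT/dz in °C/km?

-1.3°C/km

Γ = −ΔT/Δz = (24.9 − 28.41) / (4600 − 1900) m
  = -3.51°C / 2.7 km = -1.3°C/km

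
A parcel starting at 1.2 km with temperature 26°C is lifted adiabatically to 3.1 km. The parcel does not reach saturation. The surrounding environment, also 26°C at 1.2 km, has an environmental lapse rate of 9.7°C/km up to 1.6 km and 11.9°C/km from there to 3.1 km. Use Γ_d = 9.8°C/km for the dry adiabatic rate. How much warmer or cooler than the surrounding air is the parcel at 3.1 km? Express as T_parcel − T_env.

+3.11°C (parcel warmer than environment)

Parcel:
  Dry to 3100 m: -9.8 × 1.9 km = -18.62°C, so T = 7.38°C.
Environment:
  Environment, lower layer to 1600 m: -9.7 × 0.4 km = -3.88°C, so T = 22.12°C.
  Environment, upper layer to 3100 m: -11.9 × 1.5 km = -17.85°C, so T = 4.27°C.
T_parcel − T_env = 7.38 − 4.27 = +3.11°C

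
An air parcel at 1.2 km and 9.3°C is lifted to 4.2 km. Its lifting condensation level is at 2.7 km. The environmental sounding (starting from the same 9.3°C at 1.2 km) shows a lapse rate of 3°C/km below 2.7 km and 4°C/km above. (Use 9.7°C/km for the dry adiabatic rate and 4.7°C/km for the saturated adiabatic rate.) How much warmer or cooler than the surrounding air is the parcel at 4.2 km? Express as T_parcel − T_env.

Parcel:
  From 1200 m to 2700 m (dry): cools by 9.7 × 1.5 = 14.55°C, giving -5.25°C.
  From 2700 m to 4200 m (saturated): cools by 4.7 × 1.5 = 7.05°C, giving -12.3°C.
Environment:
  From 1200 m to 2700 m (environment, lower layer): cools by 3 × 1.5 = 4.5°C, giving 4.8°C.
  From 2700 m to 4200 m (environment, upper layer): cools by 4 × 1.5 = 6°C, giving -1.2°C.
T_parcel − T_env = -12.3 − (-1.2) = -11.1°C

-11.1°C (parcel cooler than environment)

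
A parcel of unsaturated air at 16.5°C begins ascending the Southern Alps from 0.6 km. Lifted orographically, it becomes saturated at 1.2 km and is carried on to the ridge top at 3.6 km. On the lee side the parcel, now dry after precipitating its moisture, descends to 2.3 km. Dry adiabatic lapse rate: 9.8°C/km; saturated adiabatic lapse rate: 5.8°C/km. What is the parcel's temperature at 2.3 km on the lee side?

9.44°C

Dry to 1200 m: -9.8 × 0.6 km = -5.88°C, so T = 10.62°C.
Saturated to 3600 m: -5.8 × 2.4 km = -13.92°C, so T = -3.3°C.
Dry descent to 2300 m: +9.8 × 1.3 km = +12.74°C, so T = 9.44°C.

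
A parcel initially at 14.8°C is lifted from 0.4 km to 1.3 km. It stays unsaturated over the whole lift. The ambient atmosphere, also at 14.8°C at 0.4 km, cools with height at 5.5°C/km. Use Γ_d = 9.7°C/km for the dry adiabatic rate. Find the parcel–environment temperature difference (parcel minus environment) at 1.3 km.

Parcel:
  400–1300 m, dry: Δz = 0.9 km ⇒ ΔT = -8.73°C; T = 6.07°C
Environment:
  400–1300 m, environment: Δz = 0.9 km ⇒ ΔT = -4.95°C; T = 9.85°C
T_parcel − T_env = 6.07 − 9.85 = -3.78°C

-3.78°C (parcel cooler than environment)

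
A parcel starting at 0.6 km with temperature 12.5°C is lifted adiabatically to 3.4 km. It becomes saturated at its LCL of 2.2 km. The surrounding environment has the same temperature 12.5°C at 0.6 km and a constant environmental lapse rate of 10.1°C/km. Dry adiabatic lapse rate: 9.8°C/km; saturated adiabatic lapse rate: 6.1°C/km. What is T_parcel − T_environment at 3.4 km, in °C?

+5.28°C (parcel warmer than environment)

Parcel:
  600 → 2200 m (dry, 9.8°C/km): ΔT = -9.8 × 1.6 = -15.68°C → T = -3.18°C
  2200 → 3400 m (saturated, 6.1°C/km): ΔT = -6.1 × 1.2 = -7.32°C → T = -10.5°C
Environment:
  600 → 3400 m (environment, 10.1°C/km): ΔT = -10.1 × 2.8 = -28.28°C → T = -15.78°C
T_parcel − T_env = -10.5 − (-15.78) = +5.28°C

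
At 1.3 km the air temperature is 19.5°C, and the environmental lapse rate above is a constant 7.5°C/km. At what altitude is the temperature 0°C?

3.9 km

Height above start = (19.5 − 0) / 7.5 = 2.6 km
Altitude = 1300 m + 2600 m = 3900 m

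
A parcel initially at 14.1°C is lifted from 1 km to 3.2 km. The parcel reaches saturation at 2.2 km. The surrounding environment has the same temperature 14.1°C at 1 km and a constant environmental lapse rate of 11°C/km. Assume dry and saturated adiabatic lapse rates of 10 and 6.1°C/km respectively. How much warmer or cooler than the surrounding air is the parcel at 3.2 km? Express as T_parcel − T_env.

+6.1°C (parcel warmer than environment)

Parcel:
  1000 → 2200 m (dry, 10°C/km): ΔT = -10 × 1.2 = -12°C → T = 2.1°C
  2200 → 3200 m (saturated, 6.1°C/km): ΔT = -6.1 × 1 = -6.1°C → T = -4°C
Environment:
  1000 → 3200 m (environment, 11°C/km): ΔT = -11 × 2.2 = -24.2°C → T = -10.1°C
T_parcel − T_env = -4 − (-10.1) = +6.1°C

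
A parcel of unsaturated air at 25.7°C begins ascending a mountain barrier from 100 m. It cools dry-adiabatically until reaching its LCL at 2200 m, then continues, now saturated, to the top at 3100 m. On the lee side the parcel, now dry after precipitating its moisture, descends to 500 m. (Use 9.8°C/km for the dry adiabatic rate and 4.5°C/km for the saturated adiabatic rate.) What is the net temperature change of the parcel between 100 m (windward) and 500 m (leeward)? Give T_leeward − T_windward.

Dry to 2200 m: -9.8 × 2.1 km = -20.58°C, so T = 5.12°C.
Saturated to 3100 m: -4.5 × 0.9 km = -4.05°C, so T = 1.07°C.
Dry descent to 500 m: +9.8 × 2.6 km = +25.48°C, so T = 26.55°C.
Net change vs windward start: 26.55 − 25.7 = +0.85°C

+0.85°C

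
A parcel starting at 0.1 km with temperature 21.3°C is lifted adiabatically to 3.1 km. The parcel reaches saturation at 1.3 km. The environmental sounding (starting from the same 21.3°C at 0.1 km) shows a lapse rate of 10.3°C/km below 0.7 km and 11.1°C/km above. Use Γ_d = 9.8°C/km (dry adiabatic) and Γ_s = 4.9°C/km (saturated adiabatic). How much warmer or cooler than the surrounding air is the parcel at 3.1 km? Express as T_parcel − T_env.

+12.24°C (parcel warmer than environment)

Parcel:
  100–1300 m, dry: Δz = 1.2 km ⇒ ΔT = -11.76°C; T = 9.54°C
  1300–3100 m, saturated: Δz = 1.8 km ⇒ ΔT = -8.82°C; T = 0.72°C
Environment:
  100–700 m, environment, lower layer: Δz = 0.6 km ⇒ ΔT = -6.18°C; T = 15.12°C
  700–3100 m, environment, upper layer: Δz = 2.4 km ⇒ ΔT = -26.64°C; T = -11.52°C
T_parcel − T_env = 0.72 − (-11.52) = +12.24°C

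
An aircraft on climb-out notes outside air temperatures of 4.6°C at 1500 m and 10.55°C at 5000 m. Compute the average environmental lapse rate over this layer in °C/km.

Γ = −ΔT/Δz = (4.6 − 10.55) / (5000 − 1500) m
  = -5.95°C / 3.5 km = -1.7°C/km

-1.7°C/km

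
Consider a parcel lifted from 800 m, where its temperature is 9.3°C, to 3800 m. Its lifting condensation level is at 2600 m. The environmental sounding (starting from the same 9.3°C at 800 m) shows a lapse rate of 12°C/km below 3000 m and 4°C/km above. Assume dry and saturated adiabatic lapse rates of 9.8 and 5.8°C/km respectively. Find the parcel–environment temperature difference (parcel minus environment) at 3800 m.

+5°C (parcel warmer than environment)

Parcel:
  From 800 m to 2600 m (dry): cools by 9.8 × 1.8 = 17.64°C, giving -8.34°C.
  From 2600 m to 3800 m (saturated): cools by 5.8 × 1.2 = 6.96°C, giving -15.3°C.
Environment:
  From 800 m to 3000 m (environment, lower layer): cools by 12 × 2.2 = 26.4°C, giving -17.1°C.
  From 3000 m to 3800 m (environment, upper layer): cools by 4 × 0.8 = 3.2°C, giving -20.3°C.
T_parcel − T_env = -15.3 − (-20.3) = +5°C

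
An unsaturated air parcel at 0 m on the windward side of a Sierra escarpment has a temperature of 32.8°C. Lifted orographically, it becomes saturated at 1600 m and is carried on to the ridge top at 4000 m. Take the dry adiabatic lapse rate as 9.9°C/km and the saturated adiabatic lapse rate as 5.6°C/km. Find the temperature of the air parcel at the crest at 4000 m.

3.52°C

From 0 m to 1600 m (dry): cools by 9.9 × 1.6 = 15.84°C, giving 16.96°C.
From 1600 m to 4000 m (saturated): cools by 5.6 × 2.4 = 13.44°C, giving 3.52°C.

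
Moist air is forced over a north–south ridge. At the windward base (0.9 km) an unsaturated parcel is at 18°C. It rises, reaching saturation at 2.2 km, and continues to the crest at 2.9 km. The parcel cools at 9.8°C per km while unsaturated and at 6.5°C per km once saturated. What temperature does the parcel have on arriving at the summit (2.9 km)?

Dry to 2200 m: -9.8 × 1.3 km = -12.74°C, so T = 5.26°C.
Saturated to 2900 m: -6.5 × 0.7 km = -4.55°C, so T = 0.71°C.

0.71°C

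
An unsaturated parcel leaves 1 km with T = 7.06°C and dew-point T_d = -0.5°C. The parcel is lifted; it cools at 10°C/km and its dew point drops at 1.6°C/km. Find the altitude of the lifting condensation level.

1.9 km

T and T_d converge at 10 − 1.6 = 8.4°C per km
Height above start = (7.06 − (-0.5)) / 8.4 = 0.9 km
LCL altitude = 1000 m + 900 m = 1900 m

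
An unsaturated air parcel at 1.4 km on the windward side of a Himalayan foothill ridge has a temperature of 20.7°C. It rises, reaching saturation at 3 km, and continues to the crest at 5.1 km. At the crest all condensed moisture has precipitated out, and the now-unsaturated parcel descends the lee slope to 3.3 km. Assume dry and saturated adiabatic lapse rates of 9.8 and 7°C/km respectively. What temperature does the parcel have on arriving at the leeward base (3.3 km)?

7.96°C

Dry to 3000 m: -9.8 × 1.6 km = -15.68°C, so T = 5.02°C.
Saturated to 5100 m: -7 × 2.1 km = -14.7°C, so T = -9.68°C.
Dry descent to 3300 m: +9.8 × 1.8 km = +17.64°C, so T = 7.96°C.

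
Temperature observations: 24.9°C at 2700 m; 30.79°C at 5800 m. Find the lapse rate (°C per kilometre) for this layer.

-1.9°C/km

Γ = −ΔT/Δz = (24.9 − 30.79) / (5800 − 2700) m
  = -5.89°C / 3.1 km = -1.9°C/km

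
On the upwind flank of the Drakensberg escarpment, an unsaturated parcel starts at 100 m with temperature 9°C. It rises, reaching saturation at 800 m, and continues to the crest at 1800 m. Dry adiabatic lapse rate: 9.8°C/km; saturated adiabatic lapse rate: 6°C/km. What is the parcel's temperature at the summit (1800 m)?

-3.86°C

100–800 m, dry: Δz = 0.7 km ⇒ ΔT = -6.86°C; T = 2.14°C
800–1800 m, saturated: Δz = 1 km ⇒ ΔT = -6°C; T = -3.86°C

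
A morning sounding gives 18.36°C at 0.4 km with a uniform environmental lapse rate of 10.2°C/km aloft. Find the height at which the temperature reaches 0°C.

2.2 km

Height above start = (18.36 − 0) / 10.2 = 1.8 km
Altitude = 400 m + 1800 m = 2200 m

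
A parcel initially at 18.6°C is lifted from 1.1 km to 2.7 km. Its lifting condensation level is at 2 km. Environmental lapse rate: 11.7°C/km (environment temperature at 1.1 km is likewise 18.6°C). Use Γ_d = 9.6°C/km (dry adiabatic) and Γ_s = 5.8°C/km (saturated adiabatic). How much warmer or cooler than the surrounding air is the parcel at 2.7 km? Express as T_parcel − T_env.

+6.02°C (parcel warmer than environment)

Parcel:
  1100–2000 m, dry: Δz = 0.9 km ⇒ ΔT = -8.64°C; T = 9.96°C
  2000–2700 m, saturated: Δz = 0.7 km ⇒ ΔT = -4.06°C; T = 5.9°C
Environment:
  1100–2700 m, environment: Δz = 1.6 km ⇒ ΔT = -18.72°C; T = -0.12°C
T_parcel − T_env = 5.9 − (-0.12) = +6.02°C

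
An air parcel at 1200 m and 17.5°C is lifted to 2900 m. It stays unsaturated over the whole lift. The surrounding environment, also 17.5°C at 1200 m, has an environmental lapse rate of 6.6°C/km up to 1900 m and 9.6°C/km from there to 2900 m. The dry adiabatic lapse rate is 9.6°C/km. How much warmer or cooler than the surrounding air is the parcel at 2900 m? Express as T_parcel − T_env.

Parcel:
  1200–2900 m, dry: Δz = 1.7 km ⇒ ΔT = -16.32°C; T = 1.18°C
Environment:
  1200–1900 m, environment, lower layer: Δz = 0.7 km ⇒ ΔT = -4.62°C; T = 12.88°C
  1900–2900 m, environment, upper layer: Δz = 1 km ⇒ ΔT = -9.6°C; T = 3.28°C
T_parcel − T_env = 1.18 − 3.28 = -2.1°C

-2.1°C (parcel cooler than environment)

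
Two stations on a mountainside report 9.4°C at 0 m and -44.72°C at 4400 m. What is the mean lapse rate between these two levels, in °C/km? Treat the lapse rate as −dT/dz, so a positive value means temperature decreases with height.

Γ = −ΔT/Δz = (9.4 − (-44.72)) / (4400 − 0) m
  = 54.12°C / 4.4 km = 12.3°C/km

12.3°C/km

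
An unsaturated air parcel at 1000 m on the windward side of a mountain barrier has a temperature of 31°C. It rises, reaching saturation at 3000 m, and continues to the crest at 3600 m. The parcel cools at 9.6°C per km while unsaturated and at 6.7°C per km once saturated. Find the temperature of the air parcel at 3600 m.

7.78°C

From 1000 m to 3000 m (dry): cools by 9.6 × 2 = 19.2°C, giving 11.8°C.
From 3000 m to 3600 m (saturated): cools by 6.7 × 0.6 = 4.02°C, giving 7.78°C.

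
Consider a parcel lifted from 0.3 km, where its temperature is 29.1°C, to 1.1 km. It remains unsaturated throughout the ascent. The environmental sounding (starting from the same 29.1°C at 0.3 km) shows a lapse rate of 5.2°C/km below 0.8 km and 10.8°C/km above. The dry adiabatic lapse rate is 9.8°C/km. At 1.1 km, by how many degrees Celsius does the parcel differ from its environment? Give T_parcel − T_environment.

Parcel:
  From 300 m to 1100 m (dry): cools by 9.8 × 0.8 = 7.84°C, giving 21.26°C.
Environment:
  From 300 m to 800 m (environment, lower layer): cools by 5.2 × 0.5 = 2.6°C, giving 26.5°C.
  From 800 m to 1100 m (environment, upper layer): cools by 10.8 × 0.3 = 3.24°C, giving 23.26°C.
T_parcel − T_env = 21.26 − 23.26 = -2°C

-2°C (parcel cooler than environment)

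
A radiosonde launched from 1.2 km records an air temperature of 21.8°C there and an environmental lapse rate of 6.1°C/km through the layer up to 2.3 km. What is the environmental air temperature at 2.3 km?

15.09°C

1200–2300 m, environmental: Δz = 1.1 km ⇒ ΔT = -6.71°C; T = 15.09°C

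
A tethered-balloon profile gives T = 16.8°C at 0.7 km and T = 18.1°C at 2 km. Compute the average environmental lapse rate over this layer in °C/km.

-1°C/km

Γ = −ΔT/Δz = (16.8 − 18.1) / (2000 − 700) m
  = -1.3°C / 1.3 km = -1°C/km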